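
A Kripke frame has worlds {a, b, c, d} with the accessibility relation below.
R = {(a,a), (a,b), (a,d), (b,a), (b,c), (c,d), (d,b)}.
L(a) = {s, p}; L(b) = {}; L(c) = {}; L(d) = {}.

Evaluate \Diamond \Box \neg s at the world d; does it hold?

Recall that \Box ψ holds at a world iff ψ holds at every accessible world, and \Diamond ψ holds iff ψ holds at some accessible world.
At d: \Diamond \Box \neg s requires \Box \neg s at some successor in {b}.
  At b: \Box \neg s is false.
So \Diamond \Box \neg s is false at d.

No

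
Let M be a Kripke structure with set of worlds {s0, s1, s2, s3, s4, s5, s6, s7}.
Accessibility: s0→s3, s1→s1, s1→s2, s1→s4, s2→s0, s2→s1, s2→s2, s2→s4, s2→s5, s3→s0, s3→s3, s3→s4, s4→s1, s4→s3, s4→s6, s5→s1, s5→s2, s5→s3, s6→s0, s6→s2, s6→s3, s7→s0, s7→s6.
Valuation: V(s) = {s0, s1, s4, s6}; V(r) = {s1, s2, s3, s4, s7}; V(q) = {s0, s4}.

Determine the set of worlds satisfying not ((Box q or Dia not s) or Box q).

s7

Let φ = not ((Box q or Dia not s) or Box q). Evaluate φ at each world:
  s0 (successors {s3}): φ is false.
  s1 (successors {s1, s2, s4}): φ is false.
  s2 (successors {s0, s1, s2, s4, s5}): φ is false.
  s3 (successors {s0, s3, s4}): φ is false.
  s4 (successors {s1, s3, s6}): φ is false.
  s5 (successors {s1, s2, s3}): φ is false.
  s6 (successors {s0, s2, s3}): φ is false.
  s7 (successors {s0, s6}): φ is true.
For instance, at s1:
  At s1: (Box q or Dia not s) or Box q is true, so not ((Box q or Dia not s) or Box q) is false.
    At s1: Box q or Dia not s is true, Box q is false, so (Box q or Dia not s) or Box q is true.
      At s1: Box q is false, Dia not s is true, so Box q or Dia not s is true.
      At s1: Box q requires q at every successor {s1, s2, s4}.
        q fails at s1, so Box q is false at s1.
Satisfying worlds: {s7}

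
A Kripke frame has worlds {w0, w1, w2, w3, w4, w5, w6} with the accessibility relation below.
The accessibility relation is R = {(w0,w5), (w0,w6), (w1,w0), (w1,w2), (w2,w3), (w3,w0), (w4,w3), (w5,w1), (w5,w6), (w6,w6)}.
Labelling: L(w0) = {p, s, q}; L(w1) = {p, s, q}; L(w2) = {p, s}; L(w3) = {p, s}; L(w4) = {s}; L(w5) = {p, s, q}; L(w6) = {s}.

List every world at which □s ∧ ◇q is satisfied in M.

w0, w1, w3, w5

Let φ = □s ∧ ◇q. Evaluate φ at each world:
  w0 (successors {w5, w6}): φ is true.
  w1 (successors {w0, w2}): φ is true.
  w2 (successors {w3}): φ is false.
  w3 (successors {w0}): φ is true.
  w4 (successors {w3}): φ is false.
  w5 (successors {w1, w6}): φ is true.
  w6 (successors {w6}): φ is false.
For instance, at w3:
  At w3: □s is true, ◇q is true, so □s ∧ ◇q is true.
    At w3: □s requires s at every successor {w0}.
      At w0: s is true.
    So □s is true at w3.
    At w3: ◇q requires q at some successor in {w0}.
      q holds at w0, so ◇q is true at w3.
Satisfying worlds: {w0, w1, w3, w5}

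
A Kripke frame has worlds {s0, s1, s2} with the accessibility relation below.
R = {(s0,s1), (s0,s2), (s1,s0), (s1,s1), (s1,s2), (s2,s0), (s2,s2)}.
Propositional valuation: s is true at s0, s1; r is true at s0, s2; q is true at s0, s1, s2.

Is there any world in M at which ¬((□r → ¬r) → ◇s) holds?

No

Recall that □ψ holds at a world iff ψ holds at every accessible world, and ◇ψ holds iff ψ holds at some accessible world.
Let φ = ¬((□r → ¬r) → ◇s). Evaluate φ at each world:
  s0 (successors {s1, s2}): φ is false.
  s1 (successors {s0, s1, s2}): φ is false.
  s2 (successors {s0, s2}): φ is false.
For instance, at s2:
  At s2: (□r → ¬r) → ◇s is true, so ¬((□r → ¬r) → ◇s) is false.
    At s2: □r → ¬r is false, ◇s is true, so (□r → ¬r) → ◇s is true.
      At s2: □r is true, ¬r is false, so □r → ¬r is false.
      At s2: ◇s requires s at some successor in {s0, s2}.
        s holds at s0, so ◇s is true at s2.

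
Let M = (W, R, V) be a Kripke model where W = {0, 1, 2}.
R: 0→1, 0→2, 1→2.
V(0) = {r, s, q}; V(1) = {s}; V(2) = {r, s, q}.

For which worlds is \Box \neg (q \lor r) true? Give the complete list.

Recall that \Box ψ holds at a world iff ψ holds at every accessible world, and \Diamond ψ holds iff ψ holds at some accessible world.
Let φ = \Box \neg (q \lor r). Evaluate φ at each world:
  0 (successors {1, 2}): φ is false.
  1 (successors {2}): φ is false.
  2 (successors ∅): φ is true.
For instance, at 0:
  At 0: \Box \neg (q \lor r) requires \neg (q \lor r) at every successor {1, 2}.
    \neg (q \lor r) fails at 2, so \Box \neg (q \lor r) is false at 0.
Satisfying worlds: {2}

2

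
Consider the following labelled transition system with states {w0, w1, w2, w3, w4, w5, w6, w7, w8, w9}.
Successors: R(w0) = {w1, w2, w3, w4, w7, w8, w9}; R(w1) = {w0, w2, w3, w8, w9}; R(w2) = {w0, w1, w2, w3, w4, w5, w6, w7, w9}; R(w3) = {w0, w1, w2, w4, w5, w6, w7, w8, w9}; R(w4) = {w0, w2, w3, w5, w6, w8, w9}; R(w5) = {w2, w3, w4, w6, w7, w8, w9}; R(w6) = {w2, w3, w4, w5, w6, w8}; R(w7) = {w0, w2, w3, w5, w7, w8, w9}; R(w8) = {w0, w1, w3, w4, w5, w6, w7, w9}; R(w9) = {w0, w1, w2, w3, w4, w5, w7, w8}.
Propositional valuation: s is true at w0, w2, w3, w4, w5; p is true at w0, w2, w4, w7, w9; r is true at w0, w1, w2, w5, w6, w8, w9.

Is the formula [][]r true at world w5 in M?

At w5: [][]r requires []r at every successor {w2, w3, w4, w6, w7, w8, w9}.
  []r fails at w2, so [][]r is false at w5.
    At w2: []r requires r at every successor {w0, w1, w2, w3, w4, w5, w6, w7, w9}.
      r fails at w3, so []r is false at w2.

No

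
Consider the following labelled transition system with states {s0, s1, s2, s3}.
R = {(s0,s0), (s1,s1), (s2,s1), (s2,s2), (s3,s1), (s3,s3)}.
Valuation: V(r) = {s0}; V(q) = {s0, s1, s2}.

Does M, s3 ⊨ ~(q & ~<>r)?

Yes

Recall that <>ψ holds at a world iff ψ holds at some accessible world.
At s3: q & ~<>r is false, so ~(q & ~<>r) is true.
  At s3: q is false, ~<>r is true, so q & ~<>r is false.
    At s3: <>r is false, so ~<>r is true.
      At s3: <>r requires r at some successor in {s1, s3}.
        At s1: r is false.
        At s3: r is false.
      So <>r is false at s3.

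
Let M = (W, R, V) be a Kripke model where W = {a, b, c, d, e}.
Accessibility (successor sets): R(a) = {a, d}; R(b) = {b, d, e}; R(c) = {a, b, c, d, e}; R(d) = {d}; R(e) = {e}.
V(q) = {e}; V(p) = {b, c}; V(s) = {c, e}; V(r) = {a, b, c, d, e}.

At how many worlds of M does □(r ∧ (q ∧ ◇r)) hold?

Recall that □ψ holds at a world iff ψ holds at every accessible world, and ◇ψ holds iff ψ holds at some accessible world.
Let φ = □(r ∧ (q ∧ ◇r)). Evaluate φ at each world:
  a (successors {a, d}): φ is false.
  b (successors {b, d, e}): φ is false.
  c (successors {a, b, c, d, e}): φ is false.
  d (successors {d}): φ is false.
  e (successors {e}): φ is true.
For instance, at e:
  At e: □(r ∧ (q ∧ ◇r)) requires r ∧ (q ∧ ◇r) at every successor {e}.
      At e: r is true, q ∧ ◇r is true, so r ∧ (q ∧ ◇r) is true.
  So □(r ∧ (q ∧ ◇r)) is true at e.
Satisfying worlds: {e}

1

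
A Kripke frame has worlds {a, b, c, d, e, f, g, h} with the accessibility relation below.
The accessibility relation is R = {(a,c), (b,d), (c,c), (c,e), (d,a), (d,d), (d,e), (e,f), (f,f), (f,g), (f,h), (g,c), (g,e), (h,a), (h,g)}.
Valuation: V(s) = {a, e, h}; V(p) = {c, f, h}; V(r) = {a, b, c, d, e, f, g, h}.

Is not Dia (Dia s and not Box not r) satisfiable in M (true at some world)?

No

Let φ = not Dia (Dia s and not Box not r). Evaluate φ at each world:
  a (successors {c}): φ is false.
  b (successors {d}): φ is false.
  c (successors {c, e}): φ is false.
  d (successors {a, d, e}): φ is false.
  e (successors {f}): φ is false.
  f (successors {f, g, h}): φ is false.
  g (successors {c, e}): φ is false.
  h (successors {a, g}): φ is false.
For instance, at a:
  At a: Dia (Dia s and not Box not r) is true, so not Dia (Dia s and not Box not r) is false.
    At a: Dia (Dia s and not Box not r) requires Dia s and not Box not r at some successor in {c}.
      Dia s and not Box not r holds at c, so Dia (Dia s and not Box not r) is true at a.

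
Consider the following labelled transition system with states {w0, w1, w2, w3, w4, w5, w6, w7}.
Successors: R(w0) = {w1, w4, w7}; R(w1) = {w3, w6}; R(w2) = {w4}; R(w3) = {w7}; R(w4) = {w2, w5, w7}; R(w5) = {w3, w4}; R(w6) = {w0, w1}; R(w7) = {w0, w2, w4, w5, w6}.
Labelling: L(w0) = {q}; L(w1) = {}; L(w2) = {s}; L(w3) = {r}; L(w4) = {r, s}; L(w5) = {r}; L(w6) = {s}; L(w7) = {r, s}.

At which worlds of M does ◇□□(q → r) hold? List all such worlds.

w1, w4, w7

Let φ = ◇□□(q → r). Evaluate φ at each world:
  w0 (successors {w1, w4, w7}): φ is false.
  w1 (successors {w3, w6}): φ is true.
  w2 (successors {w4}): φ is false.
  w3 (successors {w7}): φ is false.
  w4 (successors {w2, w5, w7}): φ is true.
  w5 (successors {w3, w4}): φ is false.
  w6 (successors {w0, w1}): φ is false.
  w7 (successors {w0, w2, w4, w5, w6}): φ is true.
For instance, at w3:
  At w3: ◇□□(q → r) requires □□(q → r) at some successor in {w7}.
    At w7: □□(q → r) is false.
  So ◇□□(q → r) is false at w3.
Satisfying worlds: {w1, w4, w7}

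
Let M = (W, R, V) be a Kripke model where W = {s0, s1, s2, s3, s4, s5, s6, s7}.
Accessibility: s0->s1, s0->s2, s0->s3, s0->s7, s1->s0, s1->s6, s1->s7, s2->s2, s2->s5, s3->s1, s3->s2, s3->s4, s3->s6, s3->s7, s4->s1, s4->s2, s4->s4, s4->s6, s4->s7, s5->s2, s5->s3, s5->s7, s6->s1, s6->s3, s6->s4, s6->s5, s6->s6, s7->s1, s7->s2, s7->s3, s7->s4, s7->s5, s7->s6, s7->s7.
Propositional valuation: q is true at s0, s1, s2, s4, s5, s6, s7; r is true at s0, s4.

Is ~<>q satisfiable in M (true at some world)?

No

Let φ = ~<>q. Evaluate φ at each world:
  s0 (successors {s1, s2, s3, s7}): φ is false.
  s1 (successors {s0, s6, s7}): φ is false.
  s2 (successors {s2, s5}): φ is false.
  s3 (successors {s1, s2, s4, s6, s7}): φ is false.
  s4 (successors {s1, s2, s4, s6, s7}): φ is false.
  s5 (successors {s2, s3, s7}): φ is false.
  s6 (successors {s1, s3, s4, s5, s6}): φ is false.
  s7 (successors {s1, s2, s3, s4, s5, s6, s7}): φ is false.
For instance, at s5:
  At s5: <>q is true, so ~<>q is false.
    At s5: <>q requires q at some successor in {s2, s3, s7}.
      q holds at s2, so <>q is true at s5.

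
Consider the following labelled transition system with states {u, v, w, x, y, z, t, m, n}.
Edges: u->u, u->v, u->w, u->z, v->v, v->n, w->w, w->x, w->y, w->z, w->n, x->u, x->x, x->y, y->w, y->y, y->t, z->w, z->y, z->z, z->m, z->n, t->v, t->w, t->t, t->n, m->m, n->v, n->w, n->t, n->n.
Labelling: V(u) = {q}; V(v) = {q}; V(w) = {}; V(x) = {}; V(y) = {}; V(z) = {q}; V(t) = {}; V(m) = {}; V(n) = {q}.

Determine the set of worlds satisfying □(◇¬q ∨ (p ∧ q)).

Let φ = □(◇¬q ∨ (p ∧ q)). Evaluate φ at each world:
  u (successors {u, v, w, z}): φ is false.
  v (successors {v, n}): φ is false.
  w (successors {w, x, y, z, n}): φ is true.
  x (successors {u, x, y}): φ is true.
  y (successors {w, y, t}): φ is true.
  z (successors {w, y, z, m, n}): φ is true.
  t (successors {v, w, t, n}): φ is false.
  m (successors {m}): φ is true.
  n (successors {v, w, t, n}): φ is false.
For instance, at z:
  At z: □(◇¬q ∨ (p ∧ q)) requires ◇¬q ∨ (p ∧ q) at every successor {w, y, z, m, n}.
    At w: ◇¬q ∨ (p ∧ q) is true.
    At y: ◇¬q ∨ (p ∧ q) is true.
    At z: ◇¬q ∨ (p ∧ q) is true.
    At m: ◇¬q ∨ (p ∧ q) is true.
    At n: ◇¬q ∨ (p ∧ q) is true.
  So □(◇¬q ∨ (p ∧ q)) is true at z.
Satisfying worlds: {w, x, y, z, m}

w, x, y, z, m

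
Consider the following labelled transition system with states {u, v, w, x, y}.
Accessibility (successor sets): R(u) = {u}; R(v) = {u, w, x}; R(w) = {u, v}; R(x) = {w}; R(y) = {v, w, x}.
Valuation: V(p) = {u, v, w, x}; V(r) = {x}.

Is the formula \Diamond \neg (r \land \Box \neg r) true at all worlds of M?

Let φ = \Diamond \neg (r \land \Box \neg r). Evaluate φ at each world:
  u (successors {u}): φ is true.
  v (successors {u, w, x}): φ is true.
  w (successors {u, v}): φ is true.
  x (successors {w}): φ is true.
  y (successors {v, w, x}): φ is true.
For instance, at w:
  At w: \Diamond \neg (r \land \Box \neg r) requires \neg (r \land \Box \neg r) at some successor in {u, v}.
    \neg (r \land \Box \neg r) holds at u, so \Diamond \neg (r \land \Box \neg r) is true at w.
      At u: r \land \Box \neg r is false, so \neg (r \land \Box \neg r) is true.

Yes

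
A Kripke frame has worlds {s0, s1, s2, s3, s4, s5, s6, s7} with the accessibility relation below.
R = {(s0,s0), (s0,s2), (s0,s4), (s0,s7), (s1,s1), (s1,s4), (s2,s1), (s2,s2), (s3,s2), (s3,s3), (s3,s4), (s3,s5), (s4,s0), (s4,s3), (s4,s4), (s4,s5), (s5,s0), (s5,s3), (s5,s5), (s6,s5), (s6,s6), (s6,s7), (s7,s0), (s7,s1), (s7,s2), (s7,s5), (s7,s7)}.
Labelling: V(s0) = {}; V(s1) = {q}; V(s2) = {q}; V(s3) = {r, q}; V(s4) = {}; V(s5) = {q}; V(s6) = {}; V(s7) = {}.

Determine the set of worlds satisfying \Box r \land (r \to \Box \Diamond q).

none

Let φ = \Box r \land (r \to \Box \Diamond q). Evaluate φ at each world:
  s0 (successors {s0, s2, s4, s7}): φ is false.
  s1 (successors {s1, s4}): φ is false.
  s2 (successors {s1, s2}): φ is false.
  s3 (successors {s2, s3, s4, s5}): φ is false.
  s4 (successors {s0, s3, s4, s5}): φ is false.
  s5 (successors {s0, s3, s5}): φ is false.
  s6 (successors {s5, s6, s7}): φ is false.
  s7 (successors {s0, s1, s2, s5, s7}): φ is false.
For instance, at s6:
  At s6: \Box r is false, r \to \Box \Diamond q is true, so \Box r \land (r \to \Box \Diamond q) is false.
    At s6: \Box r requires r at every successor {s5, s6, s7}.
      r fails at s5, so \Box r is false at s6.
    At s6: r is false, \Box \Diamond q is true, so r \to \Box \Diamond q is true.
      At s6: \Box \Diamond q requires \Diamond q at every successor {s5, s6, s7}.
        At s5: \Diamond q is true.
        At s6: \Diamond q is true.
        At s7: \Diamond q is true.
      So \Box \Diamond q is true at s6.
Satisfying worlds: none.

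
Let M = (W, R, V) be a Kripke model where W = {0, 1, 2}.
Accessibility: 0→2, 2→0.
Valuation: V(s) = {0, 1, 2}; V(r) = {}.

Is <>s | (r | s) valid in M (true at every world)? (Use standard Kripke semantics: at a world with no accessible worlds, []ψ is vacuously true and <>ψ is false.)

Yes

Let φ = <>s | (r | s). Evaluate φ at each world:
  0 (successors {2}): φ is true.
  1 (successors ∅): φ is true.
  2 (successors {0}): φ is true.
For instance, at 0:
  At 0: <>s is true, r | s is true, so <>s | (r | s) is true.
    At 0: <>s requires s at some successor in {2}.
      s holds at 2, so <>s is true at 0.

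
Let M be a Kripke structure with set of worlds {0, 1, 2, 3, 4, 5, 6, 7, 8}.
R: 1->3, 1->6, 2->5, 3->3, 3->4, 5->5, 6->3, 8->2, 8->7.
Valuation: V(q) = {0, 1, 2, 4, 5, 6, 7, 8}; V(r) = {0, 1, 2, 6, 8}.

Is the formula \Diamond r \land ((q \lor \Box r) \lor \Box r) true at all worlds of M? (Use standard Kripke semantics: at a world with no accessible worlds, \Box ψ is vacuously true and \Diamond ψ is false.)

Let φ = \Diamond r \land ((q \lor \Box r) \lor \Box r). Evaluate φ at each world:
  0 (successors ∅): φ is false.
  1 (successors {3, 6}): φ is true.
  2 (successors {5}): φ is false.
  3 (successors {3, 4}): φ is false.
  4 (successors ∅): φ is false.
  5 (successors {5}): φ is false.
  6 (successors {3}): φ is false.
  7 (successors ∅): φ is false.
  8 (successors {2, 7}): φ is true.
Detail at 0 (counterexample):
  At 0: \Diamond r is false, (q \lor \Box r) \lor \Box r is true, so \Diamond r \land ((q \lor \Box r) \lor \Box r) is false.
    At 0: no accessible worlds, so \Diamond r is false.
    At 0: q \lor \Box r is true, \Box r is true, so (q \lor \Box r) \lor \Box r is true.
      At 0: q is true, \Box r is true, so q \lor \Box r is true.
      At 0: no accessible worlds, so \Box r holds vacuously.

No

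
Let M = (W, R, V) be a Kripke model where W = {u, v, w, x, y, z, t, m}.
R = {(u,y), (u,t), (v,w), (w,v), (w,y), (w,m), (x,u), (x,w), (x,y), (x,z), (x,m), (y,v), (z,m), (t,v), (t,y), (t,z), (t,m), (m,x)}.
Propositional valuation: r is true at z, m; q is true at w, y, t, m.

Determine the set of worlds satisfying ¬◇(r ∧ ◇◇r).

u, v, y, m

Recall that ◇ψ holds at a world iff ψ holds at some accessible world.
Let φ = ¬◇(r ∧ ◇◇r). Evaluate φ at each world:
  u (successors {y, t}): φ is true.
  v (successors {w}): φ is true.
  w (successors {v, y, m}): φ is false.
  x (successors {u, w, y, z, m}): φ is false.
  y (successors {v}): φ is true.
  z (successors {m}): φ is false.
  t (successors {v, y, z, m}): φ is false.
  m (successors {x}): φ is true.
For instance, at y:
  At y: ◇(r ∧ ◇◇r) is false, so ¬◇(r ∧ ◇◇r) is true.
    At y: ◇(r ∧ ◇◇r) requires r ∧ ◇◇r at some successor in {v}.
      At v: r ∧ ◇◇r is false.
    So ◇(r ∧ ◇◇r) is false at y.
Satisfying worlds: {u, v, y, m}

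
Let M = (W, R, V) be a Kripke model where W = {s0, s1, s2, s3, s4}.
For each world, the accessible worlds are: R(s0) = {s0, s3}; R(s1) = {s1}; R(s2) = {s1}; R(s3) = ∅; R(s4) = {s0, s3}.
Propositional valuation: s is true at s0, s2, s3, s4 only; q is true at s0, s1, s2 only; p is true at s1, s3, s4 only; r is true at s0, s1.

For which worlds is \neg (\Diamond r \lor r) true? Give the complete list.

Let φ = \neg (\Diamond r \lor r). Evaluate φ at each world:
  s0 (successors {s0, s3}): φ is false.
  s1 (successors {s1}): φ is false.
  s2 (successors {s1}): φ is false.
  s3 (successors ∅): φ is true.
  s4 (successors {s0, s3}): φ is false.
For instance, at s2:
  At s2: \Diamond r \lor r is true, so \neg (\Diamond r \lor r) is false.
    At s2: \Diamond r is true, r is false, so \Diamond r \lor r is true.
      At s2: \Diamond r requires r at some successor in {s1}.
        r holds at s1, so \Diamond r is true at s2.
Satisfying worlds: {s3}

s3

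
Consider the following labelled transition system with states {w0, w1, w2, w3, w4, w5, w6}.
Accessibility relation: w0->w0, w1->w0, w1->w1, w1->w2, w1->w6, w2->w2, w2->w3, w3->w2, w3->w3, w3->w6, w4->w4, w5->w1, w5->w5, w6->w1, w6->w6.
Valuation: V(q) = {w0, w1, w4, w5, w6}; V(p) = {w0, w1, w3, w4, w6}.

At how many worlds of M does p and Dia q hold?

Let φ = p and Dia q. Evaluate φ at each world:
  w0 (successors {w0}): φ is true.
  w1 (successors {w0, w1, w2, w6}): φ is true.
  w2 (successors {w2, w3}): φ is false.
  w3 (successors {w2, w3, w6}): φ is true.
  w4 (successors {w4}): φ is true.
  w5 (successors {w1, w5}): φ is false.
  w6 (successors {w1, w6}): φ is true.
For instance, at w2:
  At w2: p is false, Dia q is false, so p and Dia q is false.
    At w2: Dia q requires q at some successor in {w2, w3}.
      At w2: q is false.
      At w3: q is false.
    So Dia q is false at w2.
Satisfying worlds: {w0, w1, w3, w4, w6}

5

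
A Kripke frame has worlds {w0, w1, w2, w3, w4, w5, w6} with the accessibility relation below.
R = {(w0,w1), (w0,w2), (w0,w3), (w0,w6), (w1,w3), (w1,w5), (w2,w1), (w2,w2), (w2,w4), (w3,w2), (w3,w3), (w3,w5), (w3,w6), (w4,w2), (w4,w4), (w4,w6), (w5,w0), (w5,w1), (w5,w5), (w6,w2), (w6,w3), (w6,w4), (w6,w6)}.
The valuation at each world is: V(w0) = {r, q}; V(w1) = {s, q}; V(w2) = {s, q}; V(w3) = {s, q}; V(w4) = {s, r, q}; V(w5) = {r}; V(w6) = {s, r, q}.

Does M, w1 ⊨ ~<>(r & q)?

Recall that <>ψ holds at a world iff ψ holds at some accessible world.
At w1: <>(r & q) is false, so ~<>(r & q) is true.
  At w1: <>(r & q) requires r & q at some successor in {w3, w5}.
    At w3: r & q is false.
    At w5: r & q is false.
  So <>(r & q) is false at w1.

Yes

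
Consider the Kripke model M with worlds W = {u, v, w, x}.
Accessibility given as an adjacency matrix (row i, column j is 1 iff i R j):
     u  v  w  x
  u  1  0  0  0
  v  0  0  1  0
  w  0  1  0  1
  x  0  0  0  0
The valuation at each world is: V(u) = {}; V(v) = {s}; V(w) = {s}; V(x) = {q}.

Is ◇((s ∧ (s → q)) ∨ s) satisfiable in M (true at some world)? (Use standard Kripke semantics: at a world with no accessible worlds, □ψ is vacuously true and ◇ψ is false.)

Let φ = ◇((s ∧ (s → q)) ∨ s). Evaluate φ at each world:
  u (successors {u}): φ is false.
  v (successors {w}): φ is true.
  w (successors {v, x}): φ is true.
  x (successors ∅): φ is false.
Detail at v (witness):
  At v: ◇((s ∧ (s → q)) ∨ s) requires (s ∧ (s → q)) ∨ s at some successor in {w}.
    (s ∧ (s → q)) ∨ s holds at w, so ◇((s ∧ (s → q)) ∨ s) is true at v.

Yes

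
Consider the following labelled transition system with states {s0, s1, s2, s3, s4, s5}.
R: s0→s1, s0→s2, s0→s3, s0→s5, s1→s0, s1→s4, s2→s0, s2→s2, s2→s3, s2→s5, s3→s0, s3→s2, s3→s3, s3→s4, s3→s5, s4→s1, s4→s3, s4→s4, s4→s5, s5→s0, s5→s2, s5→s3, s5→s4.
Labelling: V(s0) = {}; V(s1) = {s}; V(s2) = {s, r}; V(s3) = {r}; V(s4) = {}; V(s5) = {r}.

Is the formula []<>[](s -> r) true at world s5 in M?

Yes

At s5: []<>[](s -> r) requires <>[](s -> r) at every successor {s0, s2, s3, s4}.
  At s0: <>[](s -> r) is true.
  At s2: <>[](s -> r) is true.
  At s3: <>[](s -> r) is true.
  At s4: <>[](s -> r) is true.
So []<>[](s -> r) is true at s5.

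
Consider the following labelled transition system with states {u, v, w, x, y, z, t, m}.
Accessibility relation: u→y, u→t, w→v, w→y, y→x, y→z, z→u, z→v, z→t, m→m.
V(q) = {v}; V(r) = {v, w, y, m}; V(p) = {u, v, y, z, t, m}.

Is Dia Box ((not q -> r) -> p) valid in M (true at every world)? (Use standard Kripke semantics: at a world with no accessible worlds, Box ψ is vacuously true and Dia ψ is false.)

Let φ = Dia Box ((not q -> r) -> p). Evaluate φ at each world:
  u (successors {y, t}): φ is true.
  v (successors ∅): φ is false.
  w (successors {v, y}): φ is true.
  x (successors ∅): φ is false.
  y (successors {x, z}): φ is true.
  z (successors {u, v, t}): φ is true.
  t (successors ∅): φ is false.
  m (successors {m}): φ is true.
Detail at v (counterexample):
  At v: no accessible worlds, so Dia Box ((not q -> r) -> p) is false.

No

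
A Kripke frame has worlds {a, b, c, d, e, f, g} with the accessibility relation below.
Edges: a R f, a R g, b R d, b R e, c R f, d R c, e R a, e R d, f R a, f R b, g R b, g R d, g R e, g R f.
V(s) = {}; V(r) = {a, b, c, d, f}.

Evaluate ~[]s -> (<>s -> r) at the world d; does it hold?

Yes

At d: ~[]s is true, <>s -> r is true, so ~[]s -> (<>s -> r) is true.
  At d: []s is false, so ~[]s is true.
    At d: []s requires s at every successor {c}.
      s fails at c, so []s is false at d.
  At d: <>s is false, r is true, so <>s -> r is true.
    At d: <>s requires s at some successor in {c}.
      At c: s is false.
    So <>s is false at d.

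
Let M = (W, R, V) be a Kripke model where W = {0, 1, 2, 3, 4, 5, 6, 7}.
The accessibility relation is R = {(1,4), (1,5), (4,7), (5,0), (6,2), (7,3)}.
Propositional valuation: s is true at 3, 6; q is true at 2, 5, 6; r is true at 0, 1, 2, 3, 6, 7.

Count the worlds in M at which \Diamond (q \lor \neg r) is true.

Recall that \Diamond ψ holds at a world iff ψ holds at some accessible world.
Let φ = \Diamond (q \lor \neg r). Evaluate φ at each world:
  0 (successors ∅): φ is false.
  1 (successors {4, 5}): φ is true.
  2 (successors ∅): φ is false.
  3 (successors ∅): φ is false.
  4 (successors {7}): φ is false.
  5 (successors {0}): φ is false.
  6 (successors {2}): φ is true.
  7 (successors {3}): φ is false.
For instance, at 5:
  At 5: \Diamond (q \lor \neg r) requires q \lor \neg r at some successor in {0}.
    At 0: q \lor \neg r is false.
  So \Diamond (q \lor \neg r) is false at 5.
Satisfying worlds: {1, 6}

2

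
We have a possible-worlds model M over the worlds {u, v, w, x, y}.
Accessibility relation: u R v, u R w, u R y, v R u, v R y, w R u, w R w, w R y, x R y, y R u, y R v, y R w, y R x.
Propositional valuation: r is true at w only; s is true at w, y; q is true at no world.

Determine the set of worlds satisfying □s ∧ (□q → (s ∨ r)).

x

Recall that □ψ holds at a world iff ψ holds at every accessible world, and ◇ψ holds iff ψ holds at some accessible world.
Let φ = □s ∧ (□q → (s ∨ r)). Evaluate φ at each world:
  u (successors {v, w, y}): φ is false.
  v (successors {u, y}): φ is false.
  w (successors {u, w, y}): φ is false.
  x (successors {y}): φ is true.
  y (successors {u, v, w, x}): φ is false.
For instance, at v:
  At v: □s is false, □q → (s ∨ r) is true, so □s ∧ (□q → (s ∨ r)) is false.
    At v: □s requires s at every successor {u, y}.
      s fails at u, so □s is false at v.
    At v: □q is false, s ∨ r is false, so □q → (s ∨ r) is true.
      At v: □q requires q at every successor {u, y}.
        q fails at u, so □q is false at v.
Satisfying worlds: {x}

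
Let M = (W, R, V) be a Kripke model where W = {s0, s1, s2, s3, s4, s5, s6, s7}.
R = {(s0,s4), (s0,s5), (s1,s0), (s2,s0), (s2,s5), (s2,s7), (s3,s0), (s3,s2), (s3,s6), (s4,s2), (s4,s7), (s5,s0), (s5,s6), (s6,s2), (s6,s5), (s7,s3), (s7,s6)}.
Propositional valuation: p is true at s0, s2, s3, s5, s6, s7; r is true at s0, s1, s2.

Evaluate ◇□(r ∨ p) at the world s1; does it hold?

No

At s1: ◇□(r ∨ p) requires □(r ∨ p) at some successor in {s0}.
  At s0: □(r ∨ p) is false.
So ◇□(r ∨ p) is false at s1.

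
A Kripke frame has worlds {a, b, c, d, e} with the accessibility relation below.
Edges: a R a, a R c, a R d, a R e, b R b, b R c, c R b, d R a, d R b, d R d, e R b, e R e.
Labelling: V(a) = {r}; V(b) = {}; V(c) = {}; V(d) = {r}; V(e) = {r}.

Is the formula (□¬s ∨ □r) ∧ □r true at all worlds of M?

Let φ = (□¬s ∨ □r) ∧ □r. Evaluate φ at each world:
  a (successors {a, c, d, e}): φ is false.
  b (successors {b, c}): φ is false.
  c (successors {b}): φ is false.
  d (successors {a, b, d}): φ is false.
  e (successors {b, e}): φ is false.
Detail at a (counterexample):
  At a: □¬s ∨ □r is true, □r is false, so (□¬s ∨ □r) ∧ □r is false.
    At a: □¬s is true, □r is false, so □¬s ∨ □r is true.
      At a: □¬s requires ¬s at every successor {a, c, d, e}.
        At a: ¬s is true.
        At c: ¬s is true.
        At d: ¬s is true.
        At e: ¬s is true.
      So □¬s is true at a.
      At a: □r requires r at every successor {a, c, d, e}.
        r fails at c, so □r is false at a.
    At a: □r requires r at every successor {a, c, d, e}.
      r fails at c, so □r is false at a.

No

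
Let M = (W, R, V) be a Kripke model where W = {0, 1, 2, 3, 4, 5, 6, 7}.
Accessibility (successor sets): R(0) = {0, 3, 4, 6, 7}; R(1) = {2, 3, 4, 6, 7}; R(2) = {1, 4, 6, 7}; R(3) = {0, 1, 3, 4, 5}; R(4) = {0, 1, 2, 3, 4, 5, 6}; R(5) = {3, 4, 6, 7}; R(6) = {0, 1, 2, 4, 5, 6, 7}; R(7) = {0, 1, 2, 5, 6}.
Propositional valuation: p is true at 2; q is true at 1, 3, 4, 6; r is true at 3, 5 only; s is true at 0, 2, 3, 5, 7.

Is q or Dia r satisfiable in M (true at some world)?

Let φ = q or Dia r. Evaluate φ at each world:
  0 (successors {0, 3, 4, 6, 7}): φ is true.
  1 (successors {2, 3, 4, 6, 7}): φ is true.
  2 (successors {1, 4, 6, 7}): φ is false.
  3 (successors {0, 1, 3, 4, 5}): φ is true.
  4 (successors {0, 1, 2, 3, 4, 5, 6}): φ is true.
  5 (successors {3, 4, 6, 7}): φ is true.
  6 (successors {0, 1, 2, 4, 5, 6, 7}): φ is true.
  7 (successors {0, 1, 2, 5, 6}): φ is true.
Detail at 0 (witness):
  At 0: q is false, Dia r is true, so q or Dia r is true.
    At 0: Dia r requires r at some successor in {0, 3, 4, 6, 7}.
      r holds at 3, so Dia r is true at 0.

Yes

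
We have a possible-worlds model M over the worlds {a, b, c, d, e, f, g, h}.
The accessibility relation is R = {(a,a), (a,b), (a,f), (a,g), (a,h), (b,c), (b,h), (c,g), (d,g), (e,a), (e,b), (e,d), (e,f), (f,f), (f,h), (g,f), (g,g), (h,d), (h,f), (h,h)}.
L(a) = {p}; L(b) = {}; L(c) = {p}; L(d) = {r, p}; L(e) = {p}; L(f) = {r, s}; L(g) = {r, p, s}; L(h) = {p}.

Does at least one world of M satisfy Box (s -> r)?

Yes

Let φ = Box (s -> r). Evaluate φ at each world:
  a (successors {a, b, f, g, h}): φ is true.
  b (successors {c, h}): φ is true.
  c (successors {g}): φ is true.
  d (successors {g}): φ is true.
  e (successors {a, b, d, f}): φ is true.
  f (successors {f, h}): φ is true.
  g (successors {f, g}): φ is true.
  h (successors {d, f, h}): φ is true.
Detail at a (witness):
  At a: Box (s -> r) requires s -> r at every successor {a, b, f, g, h}.
    At a: s -> r is true.
    At b: s -> r is true.
    At f: s -> r is true.
    At g: s -> r is true.
    At h: s -> r is true.
  So Box (s -> r) is true at a.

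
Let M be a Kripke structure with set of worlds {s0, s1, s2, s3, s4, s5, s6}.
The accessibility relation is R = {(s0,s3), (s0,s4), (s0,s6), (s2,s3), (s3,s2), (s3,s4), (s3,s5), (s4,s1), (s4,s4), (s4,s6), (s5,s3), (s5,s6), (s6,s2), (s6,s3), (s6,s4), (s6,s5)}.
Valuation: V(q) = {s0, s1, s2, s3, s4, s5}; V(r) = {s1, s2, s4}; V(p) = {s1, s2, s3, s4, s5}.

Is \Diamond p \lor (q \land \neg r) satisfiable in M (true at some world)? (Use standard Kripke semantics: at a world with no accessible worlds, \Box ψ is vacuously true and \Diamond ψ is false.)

Yes

Let φ = \Diamond p \lor (q \land \neg r). Evaluate φ at each world:
  s0 (successors {s3, s4, s6}): φ is true.
  s1 (successors ∅): φ is false.
  s2 (successors {s3}): φ is true.
  s3 (successors {s2, s4, s5}): φ is true.
  s4 (successors {s1, s4, s6}): φ is true.
  s5 (successors {s3, s6}): φ is true.
  s6 (successors {s2, s3, s4, s5}): φ is true.
Detail at s0 (witness):
  At s0: \Diamond p is true, q \land \neg r is true, so \Diamond p \lor (q \land \neg r) is true.
    At s0: \Diamond p requires p at some successor in {s3, s4, s6}.
      p holds at s3, so \Diamond p is true at s0.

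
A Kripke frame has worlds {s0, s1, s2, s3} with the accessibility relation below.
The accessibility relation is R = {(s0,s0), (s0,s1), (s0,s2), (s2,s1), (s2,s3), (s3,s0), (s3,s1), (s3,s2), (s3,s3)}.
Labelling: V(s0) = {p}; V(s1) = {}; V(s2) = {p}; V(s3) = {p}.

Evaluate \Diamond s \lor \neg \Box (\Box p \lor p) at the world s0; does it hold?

At s0: \Diamond s is false, \neg \Box (\Box p \lor p) is false, so \Diamond s \lor \neg \Box (\Box p \lor p) is false.
  At s0: \Diamond s requires s at some successor in {s0, s1, s2}.
    At s0: s is false.
    At s1: s is false.
    At s2: s is false.
  So \Diamond s is false at s0.
  At s0: \Box (\Box p \lor p) is true, so \neg \Box (\Box p \lor p) is false.
    At s0: \Box (\Box p \lor p) requires \Box p \lor p at every successor {s0, s1, s2}.
      At s0: \Box p \lor p is true.
      At s1: \Box p \lor p is true.
      At s2: \Box p \lor p is true.
    So \Box (\Box p \lor p) is true at s0.

No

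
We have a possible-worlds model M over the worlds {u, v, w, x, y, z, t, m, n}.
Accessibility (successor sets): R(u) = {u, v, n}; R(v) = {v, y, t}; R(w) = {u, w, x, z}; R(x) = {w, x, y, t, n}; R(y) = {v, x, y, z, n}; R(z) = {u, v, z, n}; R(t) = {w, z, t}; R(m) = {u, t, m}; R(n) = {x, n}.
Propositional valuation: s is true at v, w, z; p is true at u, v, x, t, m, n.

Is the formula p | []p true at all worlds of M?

No

Let φ = p | []p. Evaluate φ at each world:
  u (successors {u, v, n}): φ is true.
  v (successors {v, y, t}): φ is true.
  w (successors {u, w, x, z}): φ is false.
  x (successors {w, x, y, t, n}): φ is true.
  y (successors {v, x, y, z, n}): φ is false.
  z (successors {u, v, z, n}): φ is false.
  t (successors {w, z, t}): φ is true.
  m (successors {u, t, m}): φ is true.
  n (successors {x, n}): φ is true.
Detail at w (counterexample):
  At w: p is false, []p is false, so p | []p is false.
    At w: []p requires p at every successor {u, w, x, z}.
      p fails at w, so []p is false at w.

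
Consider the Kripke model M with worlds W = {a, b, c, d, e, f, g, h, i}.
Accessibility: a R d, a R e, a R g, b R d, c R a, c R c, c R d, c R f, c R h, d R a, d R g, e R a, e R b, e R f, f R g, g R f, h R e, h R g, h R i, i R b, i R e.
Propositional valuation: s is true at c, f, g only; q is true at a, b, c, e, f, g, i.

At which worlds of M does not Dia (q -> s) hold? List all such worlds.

i

Let φ = not Dia (q -> s). Evaluate φ at each world:
  a (successors {d, e, g}): φ is false.
  b (successors {d}): φ is false.
  c (successors {a, c, d, f, h}): φ is false.
  d (successors {a, g}): φ is false.
  e (successors {a, b, f}): φ is false.
  f (successors {g}): φ is false.
  g (successors {f}): φ is false.
  h (successors {e, g, i}): φ is false.
  i (successors {b, e}): φ is true.
For instance, at b:
  At b: Dia (q -> s) is true, so not Dia (q -> s) is false.
    At b: Dia (q -> s) requires q -> s at some successor in {d}.
      q -> s holds at d, so Dia (q -> s) is true at b.
Satisfying worlds: {i}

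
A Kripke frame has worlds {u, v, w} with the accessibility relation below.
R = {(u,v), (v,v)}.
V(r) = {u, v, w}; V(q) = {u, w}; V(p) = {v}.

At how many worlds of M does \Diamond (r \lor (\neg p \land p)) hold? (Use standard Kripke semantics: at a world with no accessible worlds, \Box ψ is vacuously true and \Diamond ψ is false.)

2

Let φ = \Diamond (r \lor (\neg p \land p)). Evaluate φ at each world:
  u (successors {v}): φ is true.
  v (successors {v}): φ is true.
  w (successors ∅): φ is false.
For instance, at u:
  At u: \Diamond (r \lor (\neg p \land p)) requires r \lor (\neg p \land p) at some successor in {v}.
    r \lor (\neg p \land p) holds at v, so \Diamond (r \lor (\neg p \land p)) is true at u.
Satisfying worlds: {u, v}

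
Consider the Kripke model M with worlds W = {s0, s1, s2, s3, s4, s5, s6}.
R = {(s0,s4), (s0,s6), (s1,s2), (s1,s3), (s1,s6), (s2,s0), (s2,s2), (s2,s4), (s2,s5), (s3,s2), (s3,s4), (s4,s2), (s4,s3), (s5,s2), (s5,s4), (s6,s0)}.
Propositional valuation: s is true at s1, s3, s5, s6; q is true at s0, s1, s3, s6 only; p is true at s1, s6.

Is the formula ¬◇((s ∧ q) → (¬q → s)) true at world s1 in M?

No

Recall that ◇ψ holds at a world iff ψ holds at some accessible world.
At s1: ◇((s ∧ q) → (¬q → s)) is true, so ¬◇((s ∧ q) → (¬q → s)) is false.
  At s1: ◇((s ∧ q) → (¬q → s)) requires (s ∧ q) → (¬q → s) at some successor in {s2, s3, s6}.
    (s ∧ q) → (¬q → s) holds at s2, so ◇((s ∧ q) → (¬q → s)) is true at s1.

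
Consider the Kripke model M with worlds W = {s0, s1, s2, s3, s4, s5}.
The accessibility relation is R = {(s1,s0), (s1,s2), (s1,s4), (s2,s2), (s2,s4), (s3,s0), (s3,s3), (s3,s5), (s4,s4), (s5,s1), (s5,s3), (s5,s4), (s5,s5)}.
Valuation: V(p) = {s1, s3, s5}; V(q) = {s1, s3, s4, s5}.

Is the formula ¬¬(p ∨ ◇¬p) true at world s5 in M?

At s5: ¬(p ∨ ◇¬p) is false, so ¬¬(p ∨ ◇¬p) is true.
  At s5: p ∨ ◇¬p is true, so ¬(p ∨ ◇¬p) is false.
    At s5: p is true, ◇¬p is true, so p ∨ ◇¬p is true.
      At s5: ◇¬p requires ¬p at some successor in {s1, s3, s4, s5}.
        ¬p holds at s4, so ◇¬p is true at s5.

Yes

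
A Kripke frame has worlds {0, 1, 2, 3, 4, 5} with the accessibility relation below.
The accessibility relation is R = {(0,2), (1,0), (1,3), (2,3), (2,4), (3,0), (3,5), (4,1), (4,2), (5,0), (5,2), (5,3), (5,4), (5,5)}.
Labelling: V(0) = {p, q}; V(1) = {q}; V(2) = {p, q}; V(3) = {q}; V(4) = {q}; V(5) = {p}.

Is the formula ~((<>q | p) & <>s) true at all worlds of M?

Let φ = ~((<>q | p) & <>s). Evaluate φ at each world:
  0 (successors {2}): φ is true.
  1 (successors {0, 3}): φ is true.
  2 (successors {3, 4}): φ is true.
  3 (successors {0, 5}): φ is true.
  4 (successors {1, 2}): φ is true.
  5 (successors {0, 2, 3, 4, 5}): φ is true.
For instance, at 2:
  At 2: (<>q | p) & <>s is false, so ~((<>q | p) & <>s) is true.
    At 2: <>q | p is true, <>s is false, so (<>q | p) & <>s is false.
      At 2: <>q is true, p is true, so <>q | p is true.
      At 2: <>s requires s at some successor in {3, 4}.
        At 3: s is false.
        At 4: s is false.
      So <>s is false at 2.

Yes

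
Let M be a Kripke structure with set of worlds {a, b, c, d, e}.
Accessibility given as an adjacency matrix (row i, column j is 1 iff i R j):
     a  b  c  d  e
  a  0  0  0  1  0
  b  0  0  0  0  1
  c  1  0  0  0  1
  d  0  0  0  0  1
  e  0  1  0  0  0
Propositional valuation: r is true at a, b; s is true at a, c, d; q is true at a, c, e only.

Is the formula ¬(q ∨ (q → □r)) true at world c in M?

No

At c: q ∨ (q → □r) is true, so ¬(q ∨ (q → □r)) is false.
  At c: q is true, q → □r is false, so q ∨ (q → □r) is true.
    At c: q is true, □r is false, so q → □r is false.
      At c: □r requires r at every successor {a, e}.
        r fails at e, so □r is false at c.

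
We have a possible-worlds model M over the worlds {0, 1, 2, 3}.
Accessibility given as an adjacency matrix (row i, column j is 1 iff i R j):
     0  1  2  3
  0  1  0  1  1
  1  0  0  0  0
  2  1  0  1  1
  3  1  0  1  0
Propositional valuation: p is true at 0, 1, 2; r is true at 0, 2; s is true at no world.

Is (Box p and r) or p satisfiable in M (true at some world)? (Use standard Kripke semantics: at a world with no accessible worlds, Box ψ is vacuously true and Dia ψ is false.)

Yes

Let φ = (Box p and r) or p. Evaluate φ at each world:
  0 (successors {0, 2, 3}): φ is true.
  1 (successors ∅): φ is true.
  2 (successors {0, 2, 3}): φ is true.
  3 (successors {0, 2}): φ is false.
Detail at 0 (witness):
  At 0: Box p and r is false, p is true, so (Box p and r) or p is true.
    At 0: Box p is false, r is true, so Box p and r is false.
      At 0: Box p requires p at every successor {0, 2, 3}.
        p fails at 3, so Box p is false at 0.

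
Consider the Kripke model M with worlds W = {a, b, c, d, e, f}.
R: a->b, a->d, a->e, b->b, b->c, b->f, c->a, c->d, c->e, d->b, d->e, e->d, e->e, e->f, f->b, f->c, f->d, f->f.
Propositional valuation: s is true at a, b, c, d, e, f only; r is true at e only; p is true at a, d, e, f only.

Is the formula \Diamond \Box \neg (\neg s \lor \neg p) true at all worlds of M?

Let φ = \Diamond \Box \neg (\neg s \lor \neg p). Evaluate φ at each world:
  a (successors {b, d, e}): φ is true.
  b (successors {b, c, f}): φ is true.
  c (successors {a, d, e}): φ is true.
  d (successors {b, e}): φ is true.
  e (successors {d, e, f}): φ is true.
  f (successors {b, c, d, f}): φ is true.
For instance, at c:
  At c: \Diamond \Box \neg (\neg s \lor \neg p) requires \Box \neg (\neg s \lor \neg p) at some successor in {a, d, e}.
    \Box \neg (\neg s \lor \neg p) holds at e, so \Diamond \Box \neg (\neg s \lor \neg p) is true at c.
      At e: \Box \neg (\neg s \lor \neg p) requires \neg (\neg s \lor \neg p) at every successor {d, e, f}.
        At d: \neg (\neg s \lor \neg p) is true.
        At e: \neg (\neg s \lor \neg p) is true.
        At f: \neg (\neg s \lor \neg p) is true.
      So \Box \neg (\neg s \lor \neg p) is true at e.

Yes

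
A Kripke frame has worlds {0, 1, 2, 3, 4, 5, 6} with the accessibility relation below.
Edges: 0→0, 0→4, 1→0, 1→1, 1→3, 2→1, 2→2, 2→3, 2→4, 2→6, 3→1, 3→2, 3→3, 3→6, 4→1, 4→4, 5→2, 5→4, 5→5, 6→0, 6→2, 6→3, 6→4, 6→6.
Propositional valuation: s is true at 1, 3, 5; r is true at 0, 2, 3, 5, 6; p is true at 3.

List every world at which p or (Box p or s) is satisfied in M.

1, 3, 5

Recall that Box ψ holds at a world iff ψ holds at every accessible world, and Dia ψ holds iff ψ holds at some accessible world.
Let φ = p or (Box p or s). Evaluate φ at each world:
  0 (successors {0, 4}): φ is false.
  1 (successors {0, 1, 3}): φ is true.
  2 (successors {1, 2, 3, 4, 6}): φ is false.
  3 (successors {1, 2, 3, 6}): φ is true.
  4 (successors {1, 4}): φ is false.
  5 (successors {2, 4, 5}): φ is true.
  6 (successors {0, 2, 3, 4, 6}): φ is false.
For instance, at 2:
  At 2: p is false, Box p or s is false, so p or (Box p or s) is false.
    At 2: Box p is false, s is false, so Box p or s is false.
      At 2: Box p requires p at every successor {1, 2, 3, 4, 6}.
        p fails at 1, so Box p is false at 2.
Satisfying worlds: {1, 3, 5}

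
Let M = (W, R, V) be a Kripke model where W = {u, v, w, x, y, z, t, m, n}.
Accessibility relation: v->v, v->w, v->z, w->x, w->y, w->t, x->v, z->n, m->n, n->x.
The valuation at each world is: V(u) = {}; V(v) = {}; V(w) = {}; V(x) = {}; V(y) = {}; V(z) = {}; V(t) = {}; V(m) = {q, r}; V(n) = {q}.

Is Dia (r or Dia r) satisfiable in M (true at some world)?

Let φ = Dia (r or Dia r). Evaluate φ at each world:
  u (successors ∅): φ is false.
  v (successors {v, w, z}): φ is false.
  w (successors {x, y, t}): φ is false.
  x (successors {v}): φ is false.
  y (successors ∅): φ is false.
  z (successors {n}): φ is false.
  t (successors ∅): φ is false.
  m (successors {n}): φ is false.
  n (successors {x}): φ is false.
For instance, at z:
  At z: Dia (r or Dia r) requires r or Dia r at some successor in {n}.
    At n: r or Dia r is false.
  So Dia (r or Dia r) is false at z.

No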